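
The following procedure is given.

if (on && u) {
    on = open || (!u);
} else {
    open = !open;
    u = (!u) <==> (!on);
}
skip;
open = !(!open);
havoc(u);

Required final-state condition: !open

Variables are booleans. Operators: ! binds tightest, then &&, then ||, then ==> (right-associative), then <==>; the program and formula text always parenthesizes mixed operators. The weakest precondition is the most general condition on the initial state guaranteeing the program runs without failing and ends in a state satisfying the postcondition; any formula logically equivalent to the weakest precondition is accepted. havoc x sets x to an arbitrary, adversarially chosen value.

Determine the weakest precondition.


Working backward. After the program, !open must hold.
Before havoc u: !open
Before open := !(!open): !open
Before skip: !open
Then branch requires !open; else branch requires open.
Before the if: ((on && u) ==> (!open)) && ((!(on && u)) ==> open)
Answer: WP = ((on && u) ==> (!open)) && ((!(on && u)) ==> open)


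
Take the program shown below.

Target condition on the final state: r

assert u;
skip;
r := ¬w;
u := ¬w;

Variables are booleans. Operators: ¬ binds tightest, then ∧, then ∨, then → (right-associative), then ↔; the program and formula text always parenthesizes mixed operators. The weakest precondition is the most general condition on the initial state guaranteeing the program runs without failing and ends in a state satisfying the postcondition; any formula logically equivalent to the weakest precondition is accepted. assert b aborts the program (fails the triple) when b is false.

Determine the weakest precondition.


Working backward. After the program, r must hold.
Before u := ¬w: r
Before r := ¬w: ¬w
Before skip: ¬w
Before assert u: u ∧ (¬w)
Answer: WP = u ∧ (¬w)


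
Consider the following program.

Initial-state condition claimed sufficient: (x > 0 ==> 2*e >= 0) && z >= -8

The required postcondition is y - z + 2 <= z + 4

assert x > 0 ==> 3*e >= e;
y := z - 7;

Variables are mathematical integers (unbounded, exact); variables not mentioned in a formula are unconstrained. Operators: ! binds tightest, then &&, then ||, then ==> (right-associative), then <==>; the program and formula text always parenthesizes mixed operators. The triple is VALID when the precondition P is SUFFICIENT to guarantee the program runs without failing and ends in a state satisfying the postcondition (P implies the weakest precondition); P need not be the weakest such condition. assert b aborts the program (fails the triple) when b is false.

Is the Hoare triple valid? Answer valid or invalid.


Working backward. After the program, the postcondition y - z + 2 <= z + 4 must hold; in canonical form it is y <= 2*z + 2.
Before y := z - 7: z >= -9
Before assert x > 0 ==> 3*e >= e: (x > 0 ==> 2*e >= 0) && z >= -9
The weakest precondition is (x > 0 ==> 2*e >= 0) && z >= -9.
Check whether (x > 0 ==> 2*e >= 0) && z >= -8 implies it.
Every state satisfying the precondition satisfies the weakest precondition: the implication holds.
Answer: valid


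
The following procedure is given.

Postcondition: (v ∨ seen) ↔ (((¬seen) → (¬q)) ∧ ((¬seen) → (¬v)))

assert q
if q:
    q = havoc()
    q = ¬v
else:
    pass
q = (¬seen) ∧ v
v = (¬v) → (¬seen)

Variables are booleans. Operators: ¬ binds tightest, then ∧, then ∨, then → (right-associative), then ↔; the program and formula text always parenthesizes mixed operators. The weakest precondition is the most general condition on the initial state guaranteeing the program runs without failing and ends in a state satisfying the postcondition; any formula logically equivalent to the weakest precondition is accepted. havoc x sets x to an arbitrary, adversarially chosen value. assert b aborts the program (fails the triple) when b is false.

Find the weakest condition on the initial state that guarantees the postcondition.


Working backward. After the program, (v ∨ seen) ↔ (((¬seen) → (¬q)) ∧ ((¬seen) → (¬v))) must hold.
Before v := (¬v) → (¬seen): (((¬v) → (¬seen)) ∨ seen) ↔ (((¬seen) → (¬q)) ∧ ((¬seen) → (¬((¬v) → (¬seen)))))
Before q := (¬seen) ∧ v: (((¬v) → (¬seen)) ∨ seen) ↔ (((¬seen) → (¬((¬seen) ∧ v))) ∧ ((¬seen) → (¬((¬v) → (¬seen)))))
Then branch requires (((¬v) → (¬seen)) ∨ seen) ↔ (((¬seen) → (¬((¬seen) ∧ v))) ∧ ((¬seen) → (¬((¬v) → (¬seen))))); else branch requires (((¬v) → (¬seen)) ∨ seen) ↔ (((¬seen) → (¬((¬seen) ∧ v))) ∧ ((¬seen) → (¬((¬v) → (¬seen))))).
Before the if: (q → ((((¬v) → (¬seen)) ∨ seen) ↔ (((¬seen) → (¬((¬seen) ∧ v))) ∧ ((¬seen) → (¬((¬v) → (¬seen))))))) ∧ ((¬q) → ((((¬v) → (¬seen)) ∨ seen) ↔ (((¬seen) → (¬((¬seen) ∧ v))) ∧ ((¬seen) → (¬((¬v) → (¬seen)))))))
Before assert q: q ∧ (q → ((((¬v) → (¬seen)) ∨ seen) ↔ (((¬seen) → (¬((¬seen) ∧ v))) ∧ ((¬seen) → (¬((¬v) → (¬seen))))))) ∧ ((¬q) → ((((¬v) → (¬seen)) ∨ seen) ↔ (((¬seen) → (¬((¬seen) ∧ v))) ∧ ((¬seen) → (¬((¬v) → (¬seen)))))))
Answer: WP = q ∧ (q → ((((¬v) → (¬seen)) ∨ seen) ↔ (((¬seen) → (¬((¬seen) ∧ v))) ∧ ((¬seen) → (¬((¬v) → (¬seen))))))) ∧ ((¬q) → ((((¬v) → (¬seen)) ∨ seen) ↔ (((¬seen) → (¬((¬seen) ∧ v))) ∧ ((¬seen) → (¬((¬v) → (¬seen)))))))


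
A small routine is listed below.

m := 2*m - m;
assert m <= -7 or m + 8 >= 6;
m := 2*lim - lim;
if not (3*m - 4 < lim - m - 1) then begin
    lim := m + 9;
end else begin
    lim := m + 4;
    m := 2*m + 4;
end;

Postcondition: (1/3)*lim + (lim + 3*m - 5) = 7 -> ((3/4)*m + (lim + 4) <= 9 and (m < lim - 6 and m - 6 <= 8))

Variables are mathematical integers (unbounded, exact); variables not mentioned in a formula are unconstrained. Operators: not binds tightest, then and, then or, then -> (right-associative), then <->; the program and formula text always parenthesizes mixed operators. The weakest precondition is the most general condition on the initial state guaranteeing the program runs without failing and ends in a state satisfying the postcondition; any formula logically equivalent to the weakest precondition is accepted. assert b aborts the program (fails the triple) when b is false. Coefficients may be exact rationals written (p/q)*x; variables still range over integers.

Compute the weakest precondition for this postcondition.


Working backward. After the program, the postcondition (1/3)*lim + (lim + 3*m - 5) = 7 -> ((3/4)*m + (lim + 4) <= 9 and (m < lim - 6 and m - 6 <= 8)) must hold; in canonical form it is (4/3)*lim + 3*m = 12 -> (lim + (3/4)*m <= 5 and m < lim - 6 and m <= 14).
Then branch requires (13/3)*m = 0 -> ((7/4)*m <= -4 and m <= 14); else branch requires (22/3)*m = -16/3 -> ((5/2)*m <= -2 and m < -6 and 2*m <= 10).
Before the if: ((not (4*m < lim + 3)) -> ((13/3)*m = 0 -> ((7/4)*m <= -4 and m <= 14))) and (4*m < lim + 3 -> ((22/3)*m = -16/3 -> ((5/2)*m <= -2 and m < -6 and 2*m <= 10)))
Before m := 2*lim - lim: ((not (3*lim < 3)) -> ((13/3)*lim = 0 -> ((7/4)*lim <= -4 and lim <= 14))) and (3*lim < 3 -> ((22/3)*lim = -16/3 -> ((5/2)*lim <= -2 and lim < -6 and 2*lim <= 10)))
Before assert m <= -7 or m + 8 >= 6: (m <= -7 or m >= -2) and ((not (3*lim < 3)) -> ((13/3)*lim = 0 -> ((7/4)*lim <= -4 and lim <= 14))) and (3*lim < 3 -> ((22/3)*lim = -16/3 -> ((5/2)*lim <= -2 and lim < -6 and 2*lim <= 10)))
Before m := 2*m - m: (m <= -7 or m >= -2) and ((not (3*lim < 3)) -> ((13/3)*lim = 0 -> ((7/4)*lim <= -4 and lim <= 14))) and (3*lim < 3 -> ((22/3)*lim = -16/3 -> ((5/2)*lim <= -2 and lim < -6 and 2*lim <= 10)))
Answer: WP = (m <= -7 or m >= -2) and ((not (3*lim < 3)) -> ((13/3)*lim = 0 -> ((7/4)*lim <= -4 and lim <= 14))) and (3*lim < 3 -> ((22/3)*lim = -16/3 -> ((5/2)*lim <= -2 and lim < -6 and 2*lim <= 10)))


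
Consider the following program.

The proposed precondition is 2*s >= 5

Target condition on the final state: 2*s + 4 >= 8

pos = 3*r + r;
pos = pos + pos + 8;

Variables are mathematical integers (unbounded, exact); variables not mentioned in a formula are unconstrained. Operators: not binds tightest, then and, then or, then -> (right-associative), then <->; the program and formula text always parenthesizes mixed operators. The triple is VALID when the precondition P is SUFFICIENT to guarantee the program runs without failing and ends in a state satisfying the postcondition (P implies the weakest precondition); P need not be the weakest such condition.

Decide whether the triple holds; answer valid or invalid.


Working backward. After the program, the postcondition 2*s + 4 >= 8 must hold; in canonical form it is 2*s >= 4.
Before pos := pos + pos + 8: 2*s >= 4
Before pos := 3*r + r: 2*s >= 4
The weakest precondition is 2*s >= 4.
Check whether 2*s >= 5 implies it.
Every state satisfying the precondition satisfies the weakest precondition: the implication holds.
Answer: valid


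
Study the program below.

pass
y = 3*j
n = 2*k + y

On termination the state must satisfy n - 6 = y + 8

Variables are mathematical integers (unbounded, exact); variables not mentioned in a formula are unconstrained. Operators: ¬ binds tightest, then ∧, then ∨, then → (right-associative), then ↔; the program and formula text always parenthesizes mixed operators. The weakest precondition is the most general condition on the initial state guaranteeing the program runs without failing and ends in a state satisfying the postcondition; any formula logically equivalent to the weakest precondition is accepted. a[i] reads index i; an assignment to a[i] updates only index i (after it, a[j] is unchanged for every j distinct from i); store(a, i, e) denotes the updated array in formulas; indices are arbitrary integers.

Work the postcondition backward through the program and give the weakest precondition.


Working backward. After the program, the postcondition n - 6 = y + 8 must hold; in canonical form it is n = y + 14.
Before n := 2*k + y: 2*k = 14
Before y := 3*j: 2*k = 14
Before skip: 2*k = 14
Answer: WP = 2*k = 14


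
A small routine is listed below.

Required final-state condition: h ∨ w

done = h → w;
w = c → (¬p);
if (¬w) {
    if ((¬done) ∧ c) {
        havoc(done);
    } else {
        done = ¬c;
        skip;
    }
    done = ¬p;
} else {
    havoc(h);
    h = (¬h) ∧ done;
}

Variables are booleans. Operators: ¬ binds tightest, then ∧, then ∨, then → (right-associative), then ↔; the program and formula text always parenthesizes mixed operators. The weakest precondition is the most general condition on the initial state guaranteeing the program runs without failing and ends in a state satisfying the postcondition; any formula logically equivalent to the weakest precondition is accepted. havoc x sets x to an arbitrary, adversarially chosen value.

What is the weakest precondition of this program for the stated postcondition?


Working backward. After the program, h ∨ w must hold.
Then branch requires (((¬done) ∧ c) → (h ∨ w)) ∧ ((¬((¬done) ∧ c)) → (h ∨ w)); else branch requires w ∧ (done ∨ w).
Before the if: ((¬w) → ((((¬done) ∧ c) → (h ∨ w)) ∧ ((¬((¬done) ∧ c)) → (h ∨ w)))) ∧ (w → (w ∧ (done ∨ w)))
Before w := c → (¬p): ((¬(c → (¬p))) → ((((¬done) ∧ c) → (h ∨ (c → (¬p)))) ∧ ((¬((¬done) ∧ c)) → (h ∨ (c → (¬p)))))) ∧ ((c → (¬p)) → ((c → (¬p)) ∧ (done ∨ (c → (¬p)))))
Before done := h → w: ((¬(c → (¬p))) → ((((¬(h → w)) ∧ c) → (h ∨ (c → (¬p)))) ∧ ((¬((¬(h → w)) ∧ c)) → (h ∨ (c → (¬p)))))) ∧ ((c → (¬p)) → ((c → (¬p)) ∧ ((h → w) ∨ (c → (¬p)))))
Answer: WP = ((¬(c → (¬p))) → ((((¬(h → w)) ∧ c) → (h ∨ (c → (¬p)))) ∧ ((¬((¬(h → w)) ∧ c)) → (h ∨ (c → (¬p)))))) ∧ ((c → (¬p)) → ((c → (¬p)) ∧ ((h → w) ∨ (c → (¬p)))))


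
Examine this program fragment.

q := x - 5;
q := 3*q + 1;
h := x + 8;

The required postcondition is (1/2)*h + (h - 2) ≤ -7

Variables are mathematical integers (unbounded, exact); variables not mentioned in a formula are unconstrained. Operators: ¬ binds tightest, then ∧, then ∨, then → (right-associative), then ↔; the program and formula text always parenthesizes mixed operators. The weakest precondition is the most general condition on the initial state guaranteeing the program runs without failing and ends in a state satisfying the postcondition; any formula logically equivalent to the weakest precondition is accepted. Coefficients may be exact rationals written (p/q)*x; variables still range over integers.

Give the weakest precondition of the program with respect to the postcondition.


Working backward. After the program, the postcondition (1/2)*h + (h - 2) ≤ -7 must hold; in canonical form it is (3/2)*h ≤ -5.
Before h := x + 8: (3/2)*x ≤ -17
Before q := 3*q + 1: (3/2)*x ≤ -17
Before q := x - 5: (3/2)*x ≤ -17
Answer: WP = (3/2)*x ≤ -17


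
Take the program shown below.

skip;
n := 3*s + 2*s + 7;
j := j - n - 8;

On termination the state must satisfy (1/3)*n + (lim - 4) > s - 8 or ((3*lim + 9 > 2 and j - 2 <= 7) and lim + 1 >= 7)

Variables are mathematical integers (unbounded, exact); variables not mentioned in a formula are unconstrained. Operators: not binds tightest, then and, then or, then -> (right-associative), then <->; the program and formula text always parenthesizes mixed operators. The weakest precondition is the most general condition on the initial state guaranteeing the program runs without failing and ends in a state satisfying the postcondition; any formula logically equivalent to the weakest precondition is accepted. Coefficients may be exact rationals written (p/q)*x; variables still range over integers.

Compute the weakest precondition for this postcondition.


Working backward. After the program, the postcondition (1/3)*n + (lim - 4) > s - 8 or ((3*lim + 9 > 2 and j - 2 <= 7) and lim + 1 >= 7) must hold; in canonical form it is lim + (1/3)*n > s - 4 or (3*lim > -7 and j <= 9 and lim >= 6).
Before j := j - n - 8: lim + (1/3)*n > s - 4 or (3*lim > -7 and j <= n + 17 and lim >= 6)
Before n := 3*s + 2*s + 7: lim + (2/3)*s > -19/3 or (3*lim > -7 and j <= 5*s + 24 and lim >= 6)
Before skip: lim + (2/3)*s > -19/3 or (3*lim > -7 and j <= 5*s + 24 and lim >= 6)
Answer: WP = lim + (2/3)*s > -19/3 or (3*lim > -7 and j <= 5*s + 24 and lim >= 6)


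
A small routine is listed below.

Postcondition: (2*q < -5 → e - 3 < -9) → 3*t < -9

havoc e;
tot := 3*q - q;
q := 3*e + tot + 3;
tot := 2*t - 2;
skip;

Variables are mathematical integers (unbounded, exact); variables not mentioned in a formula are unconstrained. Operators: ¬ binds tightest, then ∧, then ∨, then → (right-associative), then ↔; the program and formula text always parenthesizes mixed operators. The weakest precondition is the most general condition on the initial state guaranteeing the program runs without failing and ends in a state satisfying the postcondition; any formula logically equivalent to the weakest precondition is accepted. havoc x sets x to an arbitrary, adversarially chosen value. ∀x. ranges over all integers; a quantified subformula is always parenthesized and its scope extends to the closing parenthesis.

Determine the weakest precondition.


Working backward. After the program, the postcondition (2*q < -5 → e - 3 < -9) → 3*t < -9 must hold; in canonical form it is (2*q < -5 → e < -6) → 3*t < -9.
Before skip: (2*q < -5 → e < -6) → 3*t < -9
Before tot := 2*t - 2: (2*q < -5 → e < -6) → 3*t < -9
Before q := 3*e + tot + 3: (6*e + 2*tot < -11 → e < -6) → 3*t < -9
Before tot := 3*q - q: (6*e + 4*q < -11 → e < -6) → 3*t < -9
Before havoc e: ∀e_1. ((6*e_1 + 4*q < -11 → e_1 < -6) → 3*t < -9)
Answer: WP = ∀e_1. ((6*e_1 + 4*q < -11 → e_1 < -6) → 3*t < -9)


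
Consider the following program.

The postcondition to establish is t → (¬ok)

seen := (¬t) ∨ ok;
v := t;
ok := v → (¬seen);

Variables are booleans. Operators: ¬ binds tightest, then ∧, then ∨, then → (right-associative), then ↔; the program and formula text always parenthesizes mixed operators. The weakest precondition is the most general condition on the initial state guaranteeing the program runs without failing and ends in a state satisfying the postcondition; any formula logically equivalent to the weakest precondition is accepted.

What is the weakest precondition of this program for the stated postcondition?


Working backward. After the program, t → (¬ok) must hold.
Before ok := v → (¬seen): t → (¬(v → (¬seen)))
Before v := t: t → (¬(t → (¬seen)))
Before seen := (¬t) ∨ ok: t → (¬(t → (¬((¬t) ∨ ok))))
Answer: WP = t → (¬(t → (¬((¬t) ∨ ok))))


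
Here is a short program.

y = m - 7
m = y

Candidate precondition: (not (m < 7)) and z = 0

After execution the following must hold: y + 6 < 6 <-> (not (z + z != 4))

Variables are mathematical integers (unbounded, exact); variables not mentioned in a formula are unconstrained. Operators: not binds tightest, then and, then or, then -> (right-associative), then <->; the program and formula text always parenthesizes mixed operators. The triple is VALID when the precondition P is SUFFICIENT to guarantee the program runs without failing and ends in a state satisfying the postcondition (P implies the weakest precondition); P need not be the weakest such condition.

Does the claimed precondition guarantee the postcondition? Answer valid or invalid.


Working backward. After the program, the postcondition y + 6 < 6 <-> (not (z + z != 4)) must hold; in canonical form it is y < 0 <-> (not (2*z != 4)).
Before m := y: y < 0 <-> (not (2*z != 4))
Before y := m - 7: m < 7 <-> (not (2*z != 4))
The weakest precondition is m < 7 <-> (not (2*z != 4)).
Check whether (not (m < 7)) and z = 0 implies it.
Every state satisfying the precondition satisfies the weakest precondition: the implication holds.
Answer: valid


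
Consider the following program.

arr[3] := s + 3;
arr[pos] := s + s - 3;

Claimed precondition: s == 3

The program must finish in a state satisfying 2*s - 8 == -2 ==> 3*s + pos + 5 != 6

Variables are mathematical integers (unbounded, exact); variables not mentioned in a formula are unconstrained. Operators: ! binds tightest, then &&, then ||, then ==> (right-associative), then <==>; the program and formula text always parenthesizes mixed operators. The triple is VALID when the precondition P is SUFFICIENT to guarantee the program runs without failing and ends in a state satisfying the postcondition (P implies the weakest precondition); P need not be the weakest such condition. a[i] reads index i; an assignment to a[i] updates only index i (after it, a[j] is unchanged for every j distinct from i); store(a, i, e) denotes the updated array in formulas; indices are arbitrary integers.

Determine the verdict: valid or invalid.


Working backward. After the program, the postcondition 2*s - 8 == -2 ==> 3*s + pos + 5 != 6 must hold; in canonical form it is 2*s == 6 ==> pos + 3*s != 1.
Before arr[pos] := s + s - 3: 2*s == 6 ==> pos + 3*s != 1
Before arr[3] := s + 3: 2*s == 6 ==> pos + 3*s != 1
The weakest precondition is 2*s == 6 ==> pos + 3*s != 1.
Check whether s == 3 implies it.
Countermodel: at the initial state pos = -8, s = 3, the precondition holds but the weakest precondition fails.
Answer: invalid


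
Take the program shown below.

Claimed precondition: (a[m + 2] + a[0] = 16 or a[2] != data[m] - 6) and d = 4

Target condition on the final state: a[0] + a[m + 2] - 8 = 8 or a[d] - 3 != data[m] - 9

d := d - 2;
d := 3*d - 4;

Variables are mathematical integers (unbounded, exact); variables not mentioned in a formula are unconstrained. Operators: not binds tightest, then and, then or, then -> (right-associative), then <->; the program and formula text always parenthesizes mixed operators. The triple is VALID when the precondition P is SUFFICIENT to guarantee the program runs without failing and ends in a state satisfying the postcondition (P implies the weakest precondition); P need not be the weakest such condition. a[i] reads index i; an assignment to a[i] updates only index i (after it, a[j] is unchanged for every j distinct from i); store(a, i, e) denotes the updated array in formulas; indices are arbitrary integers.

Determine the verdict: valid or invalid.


Working backward. After the program, the postcondition a[0] + a[m + 2] - 8 = 8 or a[d] - 3 != data[m] - 9 must hold; in canonical form it is a[m + 2] + a[0] = 16 or a[d] != data[m] - 6.
Before d := 3*d - 4: a[m + 2] + a[0] = 16 or a[3*d - 4] != data[m] - 6
Before d := d - 2: a[m + 2] + a[0] = 16 or a[3*d - 10] != data[m] - 6
The weakest precondition is a[m + 2] + a[0] = 16 or a[3*d - 10] != data[m] - 6.
Check whether (a[m + 2] + a[0] = 16 or a[2] != data[m] - 6) and d = 4 implies it.
Every state satisfying the precondition satisfies the weakest precondition: the implication holds.
Answer: valid


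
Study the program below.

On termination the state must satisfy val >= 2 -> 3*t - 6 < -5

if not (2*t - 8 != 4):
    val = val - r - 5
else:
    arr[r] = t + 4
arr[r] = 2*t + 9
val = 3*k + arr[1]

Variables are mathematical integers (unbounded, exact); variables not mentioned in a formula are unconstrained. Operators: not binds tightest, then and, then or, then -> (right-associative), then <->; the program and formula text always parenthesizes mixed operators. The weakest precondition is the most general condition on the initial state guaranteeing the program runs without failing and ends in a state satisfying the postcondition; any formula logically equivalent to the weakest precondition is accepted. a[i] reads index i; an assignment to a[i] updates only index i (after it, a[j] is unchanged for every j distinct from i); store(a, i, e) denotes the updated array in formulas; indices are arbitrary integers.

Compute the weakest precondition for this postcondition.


Working backward. After the program, the postcondition val >= 2 -> 3*t - 6 < -5 must hold; in canonical form it is val >= 2 -> 3*t < 1.
Before val := 3*k + arr[1]: arr[1] + 3*k >= 2 -> 3*t < 1
Before arr[r] := 2*t + 9: store(arr, r, 2*t + 9)[1] + 3*k >= 2 -> 3*t < 1
Then branch requires store(arr, r, 2*t + 9)[1] + 3*k >= 2 -> 3*t < 1; else branch requires store(store(arr, r, t + 4), r, 2*t + 9)[1] + 3*k >= 2 -> 3*t < 1.
Before the if: ((not (2*t != 12)) -> (store(arr, r, 2*t + 9)[1] + 3*k >= 2 -> 3*t < 1)) and (2*t != 12 -> (store(store(arr, r, t + 4), r, 2*t + 9)[1] + 3*k >= 2 -> 3*t < 1))
Answer: WP = ((not (2*t != 12)) -> (store(arr, r, 2*t + 9)[1] + 3*k >= 2 -> 3*t < 1)) and (2*t != 12 -> (store(store(arr, r, t + 4), r, 2*t + 9)[1] + 3*k >= 2 -> 3*t < 1))


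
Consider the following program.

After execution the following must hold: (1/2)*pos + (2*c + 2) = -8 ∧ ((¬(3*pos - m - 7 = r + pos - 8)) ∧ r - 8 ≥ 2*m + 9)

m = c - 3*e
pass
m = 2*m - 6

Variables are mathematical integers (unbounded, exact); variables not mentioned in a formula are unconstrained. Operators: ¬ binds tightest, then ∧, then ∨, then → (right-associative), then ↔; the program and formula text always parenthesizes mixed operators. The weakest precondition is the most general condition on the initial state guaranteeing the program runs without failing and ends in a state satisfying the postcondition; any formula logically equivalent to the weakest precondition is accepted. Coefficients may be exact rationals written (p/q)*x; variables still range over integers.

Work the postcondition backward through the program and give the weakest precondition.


Working backward. After the program, the postcondition (1/2)*pos + (2*c + 2) = -8 ∧ ((¬(3*pos - m - 7 = r + pos - 8)) ∧ r - 8 ≥ 2*m + 9) must hold; in canonical form it is 2*c + (1/2)*pos = -10 ∧ (¬(2*pos = m + r - 1)) ∧ r ≥ 2*m + 17.
Before m := 2*m - 6: 2*c + (1/2)*pos = -10 ∧ (¬(2*pos = 2*m + r - 7)) ∧ r ≥ 4*m + 5
Before skip: 2*c + (1/2)*pos = -10 ∧ (¬(2*pos = 2*m + r - 7)) ∧ r ≥ 4*m + 5
Before m := c - 3*e: 2*c + (1/2)*pos = -10 ∧ (¬(6*e + 2*pos = 2*c + r - 7)) ∧ 12*e + r ≥ 4*c + 5
Answer: WP = 2*c + (1/2)*pos = -10 ∧ (¬(6*e + 2*pos = 2*c + r - 7)) ∧ 12*e + r ≥ 4*c + 5


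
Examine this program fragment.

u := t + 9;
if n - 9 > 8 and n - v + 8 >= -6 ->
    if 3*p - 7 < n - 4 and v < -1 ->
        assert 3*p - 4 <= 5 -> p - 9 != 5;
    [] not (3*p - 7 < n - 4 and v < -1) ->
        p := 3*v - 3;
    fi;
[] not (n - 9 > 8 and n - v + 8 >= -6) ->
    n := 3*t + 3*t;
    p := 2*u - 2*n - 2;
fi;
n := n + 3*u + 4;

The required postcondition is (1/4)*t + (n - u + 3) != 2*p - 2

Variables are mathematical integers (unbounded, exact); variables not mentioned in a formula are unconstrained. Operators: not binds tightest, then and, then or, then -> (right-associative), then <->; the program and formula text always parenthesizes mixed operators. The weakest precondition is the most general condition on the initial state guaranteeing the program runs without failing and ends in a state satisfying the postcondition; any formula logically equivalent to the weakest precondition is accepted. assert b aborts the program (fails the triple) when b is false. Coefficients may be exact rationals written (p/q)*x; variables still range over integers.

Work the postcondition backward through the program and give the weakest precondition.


Working backward. After the program, the postcondition (1/4)*t + (n - u + 3) != 2*p - 2 must hold; in canonical form it is n + (1/4)*t != 2*p + u - 5.
Before n := n + 3*u + 4: n + (1/4)*t + 2*u != 2*p - 9
Then branch requires ((3*p < n + 3 and v < -1) -> ((3*p <= 9 -> p != 14) and n + (1/4)*t + 2*u != 2*p - 9)) and ((not (3*p < n + 3 and v < -1)) -> n + (1/4)*t + 2*u != 6*v - 15); else branch requires (121/4)*t != 2*u - 13.
Before the if: ((n > 17 and n >= v - 14) -> (((3*p < n + 3 and v < -1) -> ((3*p <= 9 -> p != 14) and n + (1/4)*t + 2*u != 2*p - 9)) and ((not (3*p < n + 3 and v < -1)) -> n + (1/4)*t + 2*u != 6*v - 15))) and ((not (n > 17 and n >= v - 14)) -> (121/4)*t != 2*u - 13)
Before u := t + 9: ((n > 17 and n >= v - 14) -> (((3*p < n + 3 and v < -1) -> ((3*p <= 9 -> p != 14) and n + (9/4)*t != 2*p - 27)) and ((not (3*p < n + 3 and v < -1)) -> n + (9/4)*t != 6*v - 33))) and ((not (n > 17 and n >= v - 14)) -> (113/4)*t != 5)
Answer: WP = ((n > 17 and n >= v - 14) -> (((3*p < n + 3 and v < -1) -> ((3*p <= 9 -> p != 14) and n + (9/4)*t != 2*p - 27)) and ((not (3*p < n + 3 and v < -1)) -> n + (9/4)*t != 6*v - 33))) and ((not (n > 17 and n >= v - 14)) -> (113/4)*t != 5)


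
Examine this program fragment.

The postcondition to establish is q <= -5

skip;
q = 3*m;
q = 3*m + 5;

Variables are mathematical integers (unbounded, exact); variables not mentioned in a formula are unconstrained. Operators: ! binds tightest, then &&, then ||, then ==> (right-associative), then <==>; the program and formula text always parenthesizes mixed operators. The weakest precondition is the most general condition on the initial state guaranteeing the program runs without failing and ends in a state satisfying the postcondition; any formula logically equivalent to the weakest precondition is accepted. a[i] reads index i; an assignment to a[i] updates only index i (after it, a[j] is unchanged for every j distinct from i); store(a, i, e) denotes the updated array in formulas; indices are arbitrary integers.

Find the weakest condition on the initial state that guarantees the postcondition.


Working backward. After the program, q <= -5 must hold.
Before q := 3*m + 5: 3*m <= -10
Before q := 3*m: 3*m <= -10
Before skip: 3*m <= -10
Answer: WP = 3*m <= -10


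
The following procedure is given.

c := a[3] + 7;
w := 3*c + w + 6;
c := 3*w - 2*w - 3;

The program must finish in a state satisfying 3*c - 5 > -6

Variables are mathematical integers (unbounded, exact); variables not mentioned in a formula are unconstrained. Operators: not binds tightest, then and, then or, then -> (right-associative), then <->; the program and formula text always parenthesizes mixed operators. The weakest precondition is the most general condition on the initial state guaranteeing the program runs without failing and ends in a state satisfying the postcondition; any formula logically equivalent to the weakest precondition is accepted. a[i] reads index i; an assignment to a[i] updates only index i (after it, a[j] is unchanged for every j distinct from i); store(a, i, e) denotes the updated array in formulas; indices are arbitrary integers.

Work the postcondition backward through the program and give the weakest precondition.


Working backward. After the program, the postcondition 3*c - 5 > -6 must hold; in canonical form it is 3*c > -1.
Before c := 3*w - 2*w - 3: 3*w > 8
Before w := 3*c + w + 6: 9*c + 3*w > -10
Before c := a[3] + 7: 9*a[3] + 3*w > -73
Answer: WP = 9*a[3] + 3*w > -73


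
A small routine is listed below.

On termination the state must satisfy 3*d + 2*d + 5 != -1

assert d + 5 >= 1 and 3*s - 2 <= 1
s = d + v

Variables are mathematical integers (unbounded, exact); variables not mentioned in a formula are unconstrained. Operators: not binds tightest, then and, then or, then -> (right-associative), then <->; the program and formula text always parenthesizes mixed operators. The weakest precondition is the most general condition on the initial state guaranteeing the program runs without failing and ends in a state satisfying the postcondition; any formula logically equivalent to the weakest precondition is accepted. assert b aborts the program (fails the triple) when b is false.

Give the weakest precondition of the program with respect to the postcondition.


Working backward. After the program, the postcondition 3*d + 2*d + 5 != -1 must hold; in canonical form it is 5*d != -6.
Before s := d + v: 5*d != -6
Before assert d + 5 >= 1 and 3*s - 2 <= 1: d >= -4 and 3*s <= 3 and 5*d != -6
Answer: WP = d >= -4 and 3*s <= 3 and 5*d != -6


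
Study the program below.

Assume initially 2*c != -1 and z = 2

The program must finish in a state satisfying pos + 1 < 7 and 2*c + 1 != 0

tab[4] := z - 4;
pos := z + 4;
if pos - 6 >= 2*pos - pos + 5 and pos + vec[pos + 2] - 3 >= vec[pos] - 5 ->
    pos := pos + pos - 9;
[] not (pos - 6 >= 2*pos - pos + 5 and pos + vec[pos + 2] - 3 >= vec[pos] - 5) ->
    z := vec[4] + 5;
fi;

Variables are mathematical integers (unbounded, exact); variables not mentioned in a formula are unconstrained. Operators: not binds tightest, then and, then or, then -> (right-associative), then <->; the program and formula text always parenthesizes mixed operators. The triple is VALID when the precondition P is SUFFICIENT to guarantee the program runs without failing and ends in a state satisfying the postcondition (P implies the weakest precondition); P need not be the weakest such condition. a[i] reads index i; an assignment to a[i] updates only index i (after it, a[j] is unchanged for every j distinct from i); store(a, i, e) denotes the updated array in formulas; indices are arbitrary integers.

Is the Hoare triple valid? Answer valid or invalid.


Working backward. After the program, the postcondition pos + 1 < 7 and 2*c + 1 != 0 must hold; in canonical form it is pos < 6 and 2*c != -1.
Then branch requires 2*pos < 15 and 2*c != -1; else branch requires pos < 6 and 2*c != -1.
Before the if: pos < 6 and 2*c != -1
Before pos := z + 4: z < 2 and 2*c != -1
Before tab[4] := z - 4: z < 2 and 2*c != -1
The weakest precondition is z < 2 and 2*c != -1.
Check whether 2*c != -1 and z = 2 implies it.
Countermodel: at the initial state c = 0, z = 2, the precondition holds but the weakest precondition fails.
Answer: invalid


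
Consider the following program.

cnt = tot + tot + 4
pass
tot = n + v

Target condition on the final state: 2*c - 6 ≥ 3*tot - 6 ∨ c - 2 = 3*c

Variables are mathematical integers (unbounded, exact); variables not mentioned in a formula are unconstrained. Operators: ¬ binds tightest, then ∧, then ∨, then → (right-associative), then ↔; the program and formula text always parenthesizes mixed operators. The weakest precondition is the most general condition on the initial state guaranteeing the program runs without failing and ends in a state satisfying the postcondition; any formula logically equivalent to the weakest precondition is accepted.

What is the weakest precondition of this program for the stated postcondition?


Working backward. After the program, the postcondition 2*c - 6 ≥ 3*tot - 6 ∨ c - 2 = 3*c must hold; in canonical form it is 2*c ≥ 3*tot ∨ 2*c = -2.
Before tot := n + v: 2*c ≥ 3*n + 3*v ∨ 2*c = -2
Before skip: 2*c ≥ 3*n + 3*v ∨ 2*c = -2
Before cnt := tot + tot + 4: 2*c ≥ 3*n + 3*v ∨ 2*c = -2
Answer: WP = 2*c ≥ 3*n + 3*v ∨ 2*c = -2


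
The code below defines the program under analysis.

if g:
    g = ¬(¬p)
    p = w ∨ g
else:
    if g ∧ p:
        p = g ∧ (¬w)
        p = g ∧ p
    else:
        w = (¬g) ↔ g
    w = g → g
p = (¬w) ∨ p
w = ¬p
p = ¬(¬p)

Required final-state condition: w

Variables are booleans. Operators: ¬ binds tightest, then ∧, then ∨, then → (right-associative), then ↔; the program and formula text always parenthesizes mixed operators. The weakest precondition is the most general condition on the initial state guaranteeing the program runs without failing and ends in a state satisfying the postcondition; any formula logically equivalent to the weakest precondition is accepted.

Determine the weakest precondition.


Working backward. After the program, w must hold.
Before p := ¬(¬p): w
Before w := ¬p: ¬p
Before p := (¬w) ∨ p: ¬((¬w) ∨ p)
Then branch requires false; else branch requires ((g ∧ p) → (¬(g ∧ (¬w)))) ∧ ((¬(g ∧ p)) → (¬p)).
Before the if: (¬g) ∧ ((¬g) → (((g ∧ p) → (¬(g ∧ (¬w)))) ∧ ((¬(g ∧ p)) → (¬p))))
Answer: WP = (¬g) ∧ ((¬g) → (((g ∧ p) → (¬(g ∧ (¬w)))) ∧ ((¬(g ∧ p)) → (¬p))))


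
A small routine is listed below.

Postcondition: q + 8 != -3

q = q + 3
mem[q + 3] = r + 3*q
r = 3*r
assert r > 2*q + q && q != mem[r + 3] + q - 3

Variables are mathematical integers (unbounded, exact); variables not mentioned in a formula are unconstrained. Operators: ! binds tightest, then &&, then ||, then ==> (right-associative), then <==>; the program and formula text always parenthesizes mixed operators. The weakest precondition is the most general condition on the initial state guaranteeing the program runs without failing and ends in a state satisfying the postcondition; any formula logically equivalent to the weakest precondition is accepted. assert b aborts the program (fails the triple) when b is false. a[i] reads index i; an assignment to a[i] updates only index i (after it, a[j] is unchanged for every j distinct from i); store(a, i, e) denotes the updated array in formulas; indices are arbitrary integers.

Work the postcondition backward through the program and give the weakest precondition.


Working backward. After the program, the postcondition q + 8 != -3 must hold; in canonical form it is q != -11.
Before assert r > 2*q + q && q != mem[r + 3] + q - 3: r > 3*q && mem[r + 3] != 3 && q != -11
Before r := 3*r: 3*r > 3*q && mem[3*r + 3] != 3 && q != -11
Before mem[q + 3] := r + 3*q: 3*r > 3*q && store(mem, q + 3, 3*q + r)[3*r + 3] != 3 && q != -11
Before q := q + 3: 3*r > 3*q + 9 && store(mem, q + 6, 3*q + r + 9)[3*r + 3] != 3 && q != -14
Answer: WP = 3*r > 3*q + 9 && store(mem, q + 6, 3*q + r + 9)[3*r + 3] != 3 && q != -14


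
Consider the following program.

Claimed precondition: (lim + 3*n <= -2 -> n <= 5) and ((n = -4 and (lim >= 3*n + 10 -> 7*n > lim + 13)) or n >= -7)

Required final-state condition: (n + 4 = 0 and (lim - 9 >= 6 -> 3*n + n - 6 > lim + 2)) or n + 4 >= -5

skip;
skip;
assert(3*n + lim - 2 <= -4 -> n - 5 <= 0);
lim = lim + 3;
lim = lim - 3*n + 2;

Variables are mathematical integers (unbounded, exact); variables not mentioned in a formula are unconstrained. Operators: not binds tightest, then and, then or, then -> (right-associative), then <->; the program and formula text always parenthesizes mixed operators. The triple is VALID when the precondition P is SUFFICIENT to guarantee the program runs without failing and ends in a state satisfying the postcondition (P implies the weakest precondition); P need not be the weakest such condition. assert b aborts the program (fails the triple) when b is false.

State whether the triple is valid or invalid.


Working backward. After the program, the postcondition (n + 4 = 0 and (lim - 9 >= 6 -> 3*n + n - 6 > lim + 2)) or n + 4 >= -5 must hold; in canonical form it is (n = -4 and (lim >= 15 -> 4*n > lim + 8)) or n >= -9.
Before lim := lim - 3*n + 2: (n = -4 and (lim >= 3*n + 13 -> 7*n > lim + 10)) or n >= -9
Before lim := lim + 3: (n = -4 and (lim >= 3*n + 10 -> 7*n > lim + 13)) or n >= -9
Before assert 3*n + lim - 2 <= -4 -> n - 5 <= 0: (lim + 3*n <= -2 -> n <= 5) and ((n = -4 and (lim >= 3*n + 10 -> 7*n > lim + 13)) or n >= -9)
Before skip: (lim + 3*n <= -2 -> n <= 5) and ((n = -4 and (lim >= 3*n + 10 -> 7*n > lim + 13)) or n >= -9)
Before skip: (lim + 3*n <= -2 -> n <= 5) and ((n = -4 and (lim >= 3*n + 10 -> 7*n > lim + 13)) or n >= -9)
The weakest precondition is (lim + 3*n <= -2 -> n <= 5) and ((n = -4 and (lim >= 3*n + 10 -> 7*n > lim + 13)) or n >= -9).
Check whether (lim + 3*n <= -2 -> n <= 5) and ((n = -4 and (lim >= 3*n + 10 -> 7*n > lim + 13)) or n >= -7) implies it.
Every state satisfying the precondition satisfies the weakest precondition: the implication holds.
Answer: valid


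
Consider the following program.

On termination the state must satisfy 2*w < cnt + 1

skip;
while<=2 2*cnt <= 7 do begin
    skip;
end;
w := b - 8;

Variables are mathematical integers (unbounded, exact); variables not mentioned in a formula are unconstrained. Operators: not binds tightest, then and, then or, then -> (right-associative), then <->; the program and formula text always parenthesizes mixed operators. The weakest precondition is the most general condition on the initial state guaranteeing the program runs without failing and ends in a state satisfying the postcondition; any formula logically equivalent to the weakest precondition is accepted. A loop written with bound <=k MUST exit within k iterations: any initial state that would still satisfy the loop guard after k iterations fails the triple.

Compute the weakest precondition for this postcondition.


Working backward. After the program, 2*w < cnt + 1 must hold.
Before w := b - 8: 2*b < cnt + 17
Before the loop (bound <=2), unroll the exhaustion recursion (WP_0 = exit-now case; WP_j = one more guarded iteration, up to j = 2):
  WP_0: (not (2*cnt <= 7)) and 2*b < cnt + 17
  WP_1: (2*cnt <= 7 -> ((not (2*cnt <= 7)) and 2*b < cnt + 17)) and ((not (2*cnt <= 7)) -> 2*b < cnt + 17)
  WP_2: (2*cnt <= 7 -> ((2*cnt <= 7 -> ((not (2*cnt <= 7)) and 2*b < cnt + 17)) and ((not (2*cnt <= 7)) -> 2*b < cnt + 17))) and ((not (2*cnt <= 7)) -> 2*b < cnt + 17)
So before the loop: (2*cnt <= 7 -> ((2*cnt <= 7 -> ((not (2*cnt <= 7)) and 2*b < cnt + 17)) and ((not (2*cnt <= 7)) -> 2*b < cnt + 17))) and ((not (2*cnt <= 7)) -> 2*b < cnt + 17)
Before skip: (2*cnt <= 7 -> ((2*cnt <= 7 -> ((not (2*cnt <= 7)) and 2*b < cnt + 17)) and ((not (2*cnt <= 7)) -> 2*b < cnt + 17))) and ((not (2*cnt <= 7)) -> 2*b < cnt + 17)
Answer: WP = (2*cnt <= 7 -> ((2*cnt <= 7 -> ((not (2*cnt <= 7)) and 2*b < cnt + 17)) and ((not (2*cnt <= 7)) -> 2*b < cnt + 17))) and ((not (2*cnt <= 7)) -> 2*b < cnt + 17)


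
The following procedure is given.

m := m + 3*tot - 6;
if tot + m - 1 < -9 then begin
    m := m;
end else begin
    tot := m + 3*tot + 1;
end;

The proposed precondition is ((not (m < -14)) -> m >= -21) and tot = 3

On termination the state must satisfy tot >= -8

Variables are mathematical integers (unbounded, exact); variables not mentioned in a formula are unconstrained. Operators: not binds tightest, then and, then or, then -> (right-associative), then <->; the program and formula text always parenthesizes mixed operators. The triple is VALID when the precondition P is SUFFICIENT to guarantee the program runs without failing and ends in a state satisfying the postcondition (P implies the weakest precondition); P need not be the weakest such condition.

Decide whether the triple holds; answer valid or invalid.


Working backward. After the program, tot >= -8 must hold.
Then branch requires tot >= -8; else branch requires m + 3*tot >= -9.
Before the if: (m + tot < -8 -> tot >= -8) and ((not (m + tot < -8)) -> m + 3*tot >= -9)
Before m := m + 3*tot - 6: (m + 4*tot < -2 -> tot >= -8) and ((not (m + 4*tot < -2)) -> m + 6*tot >= -3)
The weakest precondition is (m + 4*tot < -2 -> tot >= -8) and ((not (m + 4*tot < -2)) -> m + 6*tot >= -3).
Check whether ((not (m < -14)) -> m >= -21) and tot = 3 implies it.
Every state satisfying the precondition satisfies the weakest precondition: the implication holds.
Answer: valid
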